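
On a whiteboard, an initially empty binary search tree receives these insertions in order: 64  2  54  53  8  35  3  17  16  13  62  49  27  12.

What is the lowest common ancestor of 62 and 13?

64: root
2: left child of 64 (depth 1)
54: right child of 2 (depth 2)
53: left child of 54 (depth 3)
8: left child of 53 (depth 4)
35: right child of 8 (depth 5)
3: left child of 8 (depth 5)
17: left child of 35 (depth 6)
16: left child of 17 (depth 7)
13: left child of 16 (depth 8)
62: right child of 54 (depth 3)
49: right child of 35 (depth 6)
27: right child of 17 (depth 7)
12: left child of 13 (depth 9)

Path to 62: 64 → 2 → 54 → 62
Path to 13: 64 → 2 → 54 → 53 → 8 → 35 → 17 → 16 → 13
The paths share a prefix ending at 54, then split left and right.

54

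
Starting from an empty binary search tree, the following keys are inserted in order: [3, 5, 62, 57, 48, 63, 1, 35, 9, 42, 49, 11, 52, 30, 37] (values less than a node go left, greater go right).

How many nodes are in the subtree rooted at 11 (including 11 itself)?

2

3: root
5: right child of 3 (depth 1)
62: right child of 5 (depth 2)
57: left child of 62 (depth 3)
48: left child of 57 (depth 4)
63: right child of 62 (depth 3)
1: left child of 3 (depth 1)
35: left child of 48 (depth 5)
9: left child of 35 (depth 6)
42: right child of 35 (depth 6)
49: right child of 48 (depth 5)
11: right child of 9 (depth 7)
52: right child of 49 (depth 6)
30: right child of 11 (depth 8)
37: left child of 42 (depth 7)

Subtree rooted at 11 contains: 11, 30 — 2 nodes.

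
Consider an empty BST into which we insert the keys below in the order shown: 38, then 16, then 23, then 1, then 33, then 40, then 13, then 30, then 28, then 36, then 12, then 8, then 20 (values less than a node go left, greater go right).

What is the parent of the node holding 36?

38: root
16: left child of 38 (depth 1)
23: right child of 16 (depth 2)
1: left child of 16 (depth 2)
33: right child of 23 (depth 3)
40: right child of 38 (depth 1)
13: right child of 1 (depth 3)
30: left child of 33 (depth 4)
28: left child of 30 (depth 5)
36: right child of 33 (depth 4)
12: left child of 13 (depth 4)
8: left child of 12 (depth 5)
20: left child of 23 (depth 3)

33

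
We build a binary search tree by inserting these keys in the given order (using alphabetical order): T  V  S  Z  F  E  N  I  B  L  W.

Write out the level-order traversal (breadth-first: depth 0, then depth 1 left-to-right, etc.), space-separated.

T S V F Z E N W B I L

Resulting structure (node: left, right):
  T: L=S, R=V
  V: L=–, R=Z
  S: L=F, R=–
  Z: L=W, R=–
  F: L=E, R=N
  E: L=B, R=–
  N: L=I, R=–
  I: L=–, R=L
  B: L=–, R=–
  L: L=–, R=–
  W: L=–, R=–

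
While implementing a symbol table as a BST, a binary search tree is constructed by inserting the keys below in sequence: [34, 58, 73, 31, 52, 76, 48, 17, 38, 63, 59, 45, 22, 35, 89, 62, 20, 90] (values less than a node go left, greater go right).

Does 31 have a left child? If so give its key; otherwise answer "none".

17

Resulting structure (node: left, right):
  34: L=31, R=58
  58: L=52, R=73
  73: L=63, R=76
  31: L=17, R=–
  52: L=48, R=–
  76: L=–, R=89
  48: L=38, R=–
  17: L=–, R=22
  38: L=35, R=45
  63: L=59, R=–
  59: L=–, R=62
  45: L=–, R=–
  22: L=20, R=–
  35: L=–, R=–
  89: L=–, R=90
  62: L=–, R=–
  20: L=–, R=–
  90: L=–, R=–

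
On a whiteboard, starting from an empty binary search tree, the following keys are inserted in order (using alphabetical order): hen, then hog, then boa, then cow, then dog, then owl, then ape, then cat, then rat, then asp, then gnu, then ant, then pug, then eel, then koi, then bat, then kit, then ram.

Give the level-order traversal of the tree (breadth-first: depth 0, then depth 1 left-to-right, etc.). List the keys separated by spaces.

Insert hen: tree is empty, so hen becomes the root.
Insert hog: hog > hen → go right. Place as right child of hen.
Insert boa: boa < hen → go left. Place as left child of hen.
Insert cow: cow < hen → go left; cow > boa → go right. Place as right child of boa.
Insert dog: dog < hen → go left; dog > boa → go right; dog > cow → go right. Place as right child of cow.
Insert owl: owl > hen → go right; owl > hog → go right. Place as right child of hog.
Insert ape: ape < hen → go left; ape < boa → go left. Place as left child of boa.
Insert cat: cat < hen → go left; cat > boa → go right; cat < cow → go left. Place as left child of cow.
Insert rat: rat > hen → go right; rat > hog → go right; rat > owl → go right. Place as right child of owl.
Insert asp: asp < hen → go left; asp < boa → go left; asp > ape → go right. Place as right child of ape.
Insert gnu: gnu < hen → go left; gnu > boa → go right; gnu > cow → go right; gnu > dog → go right. Place as right child of dog.
Insert ant: ant < hen → go left; ant < boa → go left; ant < ape → go left. Place as left child of ape.
Insert pug: pug > hen → go right; pug > hog → go right; pug > owl → go right; pug < rat → go left. Place as left child of rat.
Insert eel: eel < hen → go left; eel > boa → go right; eel > cow → go right; eel > dog → go right; eel < gnu → go left. Place as left child of gnu.
Insert koi: koi > hen → go right; koi > hog → go right; koi < owl → go left. Place as left child of owl.
Insert bat: bat < hen → go left; bat < boa → go left; bat > ape → go right; bat > asp → go right. Place as right child of asp.
Insert kit: kit > hen → go right; kit > hog → go right; kit < owl → go left; kit < koi → go left. Place as left child of koi.
Insert ram: ram > hen → go right; ram > hog → go right; ram > owl → go right; ram < rat → go left; ram > pug → go right. Place as right child of pug.

hen boa hog ape cow owl ant asp cat dog koi rat bat gnu kit pug eel ram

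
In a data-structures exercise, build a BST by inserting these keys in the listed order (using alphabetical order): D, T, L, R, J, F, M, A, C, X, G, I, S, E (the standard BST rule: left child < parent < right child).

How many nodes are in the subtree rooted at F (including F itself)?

4

Insert D: tree is empty, so D becomes the root.
Insert T: T > D → go right. Place as right child of D.
Insert L: L > D → go right; L < T → go left. Place as left child of T.
Insert R: R > D → go right; R < T → go left; R > L → go right. Place as right child of L.
Insert J: J > D → go right; J < T → go left; J < L → go left. Place as left child of L.
Insert F: F > D → go right; F < T → go left; F < L → go left; F < J → go left. Place as left child of J.
Insert M: M > D → go right; M < T → go left; M > L → go right; M < R → go left. Place as left child of R.
Insert A: A < D → go left. Place as left child of D.
Insert C: C < D → go left; C > A → go right. Place as right child of A.
Insert X: X > D → go right; X > T → go right. Place as right child of T.
Insert G: G > D → go right; G < T → go left; G < L → go left; G < J → go left; G > F → go right. Place as right child of F.
Insert I: I > D → go right; I < T → go left; I < L → go left; I < J → go left; I > F → go right; I > G → go right. Place as right child of G.
Insert S: S > D → go right; S < T → go left; S > L → go right; S > R → go right. Place as right child of R.
Insert E: E > D → go right; E < T → go left; E < L → go left; E < J → go left; E < F → go left. Place as left child of F.

Subtree rooted at F contains: F, E, G, I — 4 nodes.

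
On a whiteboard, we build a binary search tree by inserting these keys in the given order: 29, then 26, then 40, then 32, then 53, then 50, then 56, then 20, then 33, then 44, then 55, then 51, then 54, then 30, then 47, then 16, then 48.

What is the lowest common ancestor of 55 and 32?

40

29: root
26: left child of 29 (depth 1)
40: right child of 29 (depth 1)
32: left child of 40 (depth 2)
53: right child of 40 (depth 2)
50: left child of 53 (depth 3)
56: right child of 53 (depth 3)
20: left child of 26 (depth 2)
33: right child of 32 (depth 3)
44: left child of 50 (depth 4)
55: left child of 56 (depth 4)
51: right child of 50 (depth 4)
54: left child of 55 (depth 5)
30: left child of 32 (depth 3)
47: right child of 44 (depth 5)
16: left child of 20 (depth 3)
48: right child of 47 (depth 6)

Path to 55: 29 → 40 → 53 → 56 → 55
Path to 32: 29 → 40 → 32
The paths share a prefix ending at 40, then split left and right.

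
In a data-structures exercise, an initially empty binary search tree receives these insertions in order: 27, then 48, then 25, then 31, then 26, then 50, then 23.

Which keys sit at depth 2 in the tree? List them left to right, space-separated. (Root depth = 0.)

Resulting structure (node: left, right):
  27: L=25, R=48
  48: L=31, R=50
  25: L=23, R=26
  31: L=–, R=–
  26: L=–, R=–
  50: L=–, R=–
  23: L=–, R=–

23 26 31 50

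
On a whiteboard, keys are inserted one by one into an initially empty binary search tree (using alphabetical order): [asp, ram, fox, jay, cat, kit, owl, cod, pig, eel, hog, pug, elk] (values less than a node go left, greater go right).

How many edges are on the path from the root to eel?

5

Resulting structure (node: left, right):
  asp: L=–, R=ram
  ram: L=fox, R=–
  fox: L=cat, R=jay
  jay: L=hog, R=kit
  cat: L=–, R=cod
  kit: L=–, R=owl
  owl: L=–, R=pig
  cod: L=–, R=eel
  pig: L=–, R=pug
  eel: L=–, R=elk
  hog: L=–, R=–
  pug: L=–, R=–
  elk: L=–, R=–

Path to eel: asp → ram → fox → cat → cod → eel, which is 5 edges.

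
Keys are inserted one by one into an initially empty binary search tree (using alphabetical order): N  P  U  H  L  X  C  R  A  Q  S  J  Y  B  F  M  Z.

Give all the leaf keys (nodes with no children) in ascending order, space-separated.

Resulting structure (node: left, right):
  N: L=H, R=P
  P: L=–, R=U
  U: L=R, R=X
  H: L=C, R=L
  L: L=J, R=M
  X: L=–, R=Y
  C: L=A, R=F
  R: L=Q, R=S
  A: L=–, R=B
  Q: L=–, R=–
  S: L=–, R=–
  J: L=–, R=–
  Y: L=–, R=Z
  B: L=–, R=–
  F: L=–, R=–
  M: L=–, R=–
  Z: L=–, R=–

B F J M Q S Z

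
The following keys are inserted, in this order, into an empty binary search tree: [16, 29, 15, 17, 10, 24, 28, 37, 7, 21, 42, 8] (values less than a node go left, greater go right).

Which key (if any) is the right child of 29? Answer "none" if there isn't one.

37

Resulting structure (node: left, right):
  16: L=15, R=29
  29: L=17, R=37
  15: L=10, R=–
  17: L=–, R=24
  10: L=7, R=–
  24: L=21, R=28
  28: L=–, R=–
  37: L=–, R=42
  7: L=–, R=8
  21: L=–, R=–
  42: L=–, R=–
  8: L=–, R=–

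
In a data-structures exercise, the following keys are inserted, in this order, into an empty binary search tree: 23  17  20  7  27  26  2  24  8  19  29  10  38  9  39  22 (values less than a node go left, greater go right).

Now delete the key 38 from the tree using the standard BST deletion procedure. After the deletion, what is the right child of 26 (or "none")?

23: root
17: left child of 23 (depth 1)
20: right child of 17 (depth 2)
7: left child of 17 (depth 2)
27: right child of 23 (depth 1)
26: left child of 27 (depth 2)
2: left child of 7 (depth 3)
24: left child of 26 (depth 3)
8: right child of 7 (depth 3)
19: left child of 20 (depth 3)
29: right child of 27 (depth 2)
10: right child of 8 (depth 4)
38: right child of 29 (depth 3)
9: left child of 10 (depth 5)
39: right child of 38 (depth 4)
22: right child of 20 (depth 3)

Delete 38 (at most one child — splice it out).
After deletion, 26's right child: none.

none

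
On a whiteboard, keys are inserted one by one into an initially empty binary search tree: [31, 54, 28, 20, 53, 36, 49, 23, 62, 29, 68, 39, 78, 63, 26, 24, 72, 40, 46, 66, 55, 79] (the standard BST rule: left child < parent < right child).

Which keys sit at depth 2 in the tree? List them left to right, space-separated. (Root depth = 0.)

31: root
54: right child of 31 (depth 1)
28: left child of 31 (depth 1)
20: left child of 28 (depth 2)
53: left child of 54 (depth 2)
36: left child of 53 (depth 3)
49: right child of 36 (depth 4)
23: right child of 20 (depth 3)
62: right child of 54 (depth 2)
29: right child of 28 (depth 2)
68: right child of 62 (depth 3)
39: left child of 49 (depth 5)
78: right child of 68 (depth 4)
63: left child of 68 (depth 4)
26: right child of 23 (depth 4)
24: left child of 26 (depth 5)
72: left child of 78 (depth 5)
40: right child of 39 (depth 6)
46: right child of 40 (depth 7)
66: right child of 63 (depth 5)
55: left child of 62 (depth 3)
79: right child of 78 (depth 5)

20 29 53 62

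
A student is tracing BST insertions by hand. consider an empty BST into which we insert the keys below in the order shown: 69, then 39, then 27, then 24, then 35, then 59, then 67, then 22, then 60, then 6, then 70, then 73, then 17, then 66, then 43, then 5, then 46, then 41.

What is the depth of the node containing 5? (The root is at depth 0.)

6

69: root
39: left child of 69 (depth 1)
27: left child of 39 (depth 2)
24: left child of 27 (depth 3)
35: right child of 27 (depth 3)
59: right child of 39 (depth 2)
67: right child of 59 (depth 3)
22: left child of 24 (depth 4)
60: left child of 67 (depth 4)
6: left child of 22 (depth 5)
70: right child of 69 (depth 1)
73: right child of 70 (depth 2)
17: right child of 6 (depth 6)
66: right child of 60 (depth 5)
43: left child of 59 (depth 3)
5: left child of 6 (depth 6)
46: right child of 43 (depth 4)
41: left child of 43 (depth 4)

Path to 5: 69 → 39 → 27 → 24 → 22 → 6 → 5, which is 6 edges.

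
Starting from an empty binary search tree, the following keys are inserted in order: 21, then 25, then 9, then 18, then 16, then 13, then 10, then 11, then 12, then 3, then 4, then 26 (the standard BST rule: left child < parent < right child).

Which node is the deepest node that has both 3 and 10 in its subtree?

9

21: root
25: right child of 21 (depth 1)
9: left child of 21 (depth 1)
18: right child of 9 (depth 2)
16: left child of 18 (depth 3)
13: left child of 16 (depth 4)
10: left child of 13 (depth 5)
11: right child of 10 (depth 6)
12: right child of 11 (depth 7)
3: left child of 9 (depth 2)
4: right child of 3 (depth 3)
26: right child of 25 (depth 2)

Path to 3: 21 → 9 → 3
Path to 10: 21 → 9 → 18 → 16 → 13 → 10
The paths share a prefix ending at 9, then split left and right.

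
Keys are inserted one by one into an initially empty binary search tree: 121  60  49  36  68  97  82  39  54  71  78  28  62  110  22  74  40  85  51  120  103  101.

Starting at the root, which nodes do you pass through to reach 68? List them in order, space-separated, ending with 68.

Insert 121: tree is empty, so 121 becomes the root.
Insert 60: 60 < 121 → go left. Place as left child of 121.
Insert 49: 49 < 121 → go left; 49 < 60 → go left. Place as left child of 60.
Insert 36: 36 < 121 → go left; 36 < 60 → go left; 36 < 49 → go left. Place as left child of 49.
Insert 68: 68 < 121 → go left; 68 > 60 → go right. Place as right child of 60.
Insert 97: 97 < 121 → go left; 97 > 60 → go right; 97 > 68 → go right. Place as right child of 68.
Insert 82: 82 < 121 → go left; 82 > 60 → go right; 82 > 68 → go right; 82 < 97 → go left. Place as left child of 97.
Insert 39: 39 < 121 → go left; 39 < 60 → go left; 39 < 49 → go left; 39 > 36 → go right. Place as right child of 36.
Insert 54: 54 < 121 → go left; 54 < 60 → go left; 54 > 49 → go right. Place as right child of 49.
Insert 71: 71 < 121 → go left; 71 > 60 → go right; 71 > 68 → go right; 71 < 97 → go left; 71 < 82 → go left. Place as left child of 82.
Insert 78: 78 < 121 → go left; 78 > 60 → go right; 78 > 68 → go right; 78 < 97 → go left; 78 < 82 → go left; 78 > 71 → go right. Place as right child of 71.
Insert 28: 28 < 121 → go left; 28 < 60 → go left; 28 < 49 → go left; 28 < 36 → go left. Place as left child of 36.
Insert 62: 62 < 121 → go left; 62 > 60 → go right; 62 < 68 → go left. Place as left child of 68.
Insert 110: 110 < 121 → go left; 110 > 60 → go right; 110 > 68 → go right; 110 > 97 → go right. Place as right child of 97.
Insert 22: 22 < 121 → go left; 22 < 60 → go left; 22 < 49 → go left; 22 < 36 → go left; 22 < 28 → go left. Place as left child of 28.
Insert 74: 74 < 121 → go left; 74 > 60 → go right; 74 > 68 → go right; 74 < 97 → go left; 74 < 82 → go left; 74 > 71 → go right; 74 < 78 → go left. Place as left child of 78.
Insert 40: 40 < 121 → go left; 40 < 60 → go left; 40 < 49 → go left; 40 > 36 → go right; 40 > 39 → go right. Place as right child of 39.
Insert 85: 85 < 121 → go left; 85 > 60 → go right; 85 > 68 → go right; 85 < 97 → go left; 85 > 82 → go right. Place as right child of 82.
Insert 51: 51 < 121 → go left; 51 < 60 → go left; 51 > 49 → go right; 51 < 54 → go left. Place as left child of 54.
Insert 120: 120 < 121 → go left; 120 > 60 → go right; 120 > 68 → go right; 120 > 97 → go right; 120 > 110 → go right. Place as right child of 110.
Insert 103: 103 < 121 → go left; 103 > 60 → go right; 103 > 68 → go right; 103 > 97 → go right; 103 < 110 → go left. Place as left child of 110.
Insert 101: 101 < 121 → go left; 101 > 60 → go right; 101 > 68 → go right; 101 > 97 → go right; 101 < 110 → go left; 101 < 103 → go left. Place as left child of 103.

121 60 68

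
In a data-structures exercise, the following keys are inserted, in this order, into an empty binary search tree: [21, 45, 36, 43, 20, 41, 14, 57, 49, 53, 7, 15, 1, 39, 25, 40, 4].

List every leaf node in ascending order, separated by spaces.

4 15 25 40 53

21: root
45: right child of 21 (depth 1)
36: left child of 45 (depth 2)
43: right child of 36 (depth 3)
20: left child of 21 (depth 1)
41: left child of 43 (depth 4)
14: left child of 20 (depth 2)
57: right child of 45 (depth 2)
49: left child of 57 (depth 3)
53: right child of 49 (depth 4)
7: left child of 14 (depth 3)
15: right child of 14 (depth 3)
1: left child of 7 (depth 4)
39: left child of 41 (depth 5)
25: left child of 36 (depth 3)
40: right child of 39 (depth 6)
4: right child of 1 (depth 5)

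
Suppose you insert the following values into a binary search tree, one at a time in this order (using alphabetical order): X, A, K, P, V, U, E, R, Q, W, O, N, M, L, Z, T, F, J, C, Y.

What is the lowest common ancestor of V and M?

Insert X: tree is empty, so X becomes the root.
Insert A: A < X → go left. Place as left child of X.
Insert K: K < X → go left; K > A → go right. Place as right child of A.
Insert P: P < X → go left; P > A → go right; P > K → go right. Place as right child of K.
Insert V: V < X → go left; V > A → go right; V > K → go right; V > P → go right. Place as right child of P.
Insert U: U < X → go left; U > A → go right; U > K → go right; U > P → go right; U < V → go left. Place as left child of V.
Insert E: E < X → go left; E > A → go right; E < K → go left. Place as left child of K.
Insert R: R < X → go left; R > A → go right; R > K → go right; R > P → go right; R < V → go left; R < U → go left. Place as left child of U.
Insert Q: Q < X → go left; Q > A → go right; Q > K → go right; Q > P → go right; Q < V → go left; Q < U → go left; Q < R → go left. Place as left child of R.
Insert W: W < X → go left; W > A → go right; W > K → go right; W > P → go right; W > V → go right. Place as right child of V.
Insert O: O < X → go left; O > A → go right; O > K → go right; O < P → go left. Place as left child of P.
Insert N: N < X → go left; N > A → go right; N > K → go right; N < P → go left; N < O → go left. Place as left child of O.
Insert M: M < X → go left; M > A → go right; M > K → go right; M < P → go left; M < O → go left; M < N → go left. Place as left child of N.
Insert L: L < X → go left; L > A → go right; L > K → go right; L < P → go left; L < O → go left; L < N → go left; L < M → go left. Place as left child of M.
Insert Z: Z > X → go right. Place as right child of X.
Insert T: T < X → go left; T > A → go right; T > K → go right; T > P → go right; T < V → go left; T < U → go left; T > R → go right. Place as right child of R.
Insert F: F < X → go left; F > A → go right; F < K → go left; F > E → go right. Place as right child of E.
Insert J: J < X → go left; J > A → go right; J < K → go left; J > E → go right; J > F → go right. Place as right child of F.
Insert C: C < X → go left; C > A → go right; C < K → go left; C < E → go left. Place as left child of E.
Insert Y: Y > X → go right; Y < Z → go left. Place as left child of Z.

Path to V: X → A → K → P → V
Path to M: X → A → K → P → O → N → M
The paths share a prefix ending at P, then split left and right.

P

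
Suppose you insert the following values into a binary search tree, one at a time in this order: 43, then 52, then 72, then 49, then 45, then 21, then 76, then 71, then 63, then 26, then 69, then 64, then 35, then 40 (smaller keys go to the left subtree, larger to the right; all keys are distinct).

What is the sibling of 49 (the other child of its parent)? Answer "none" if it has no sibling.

72

Insert 43: tree is empty, so 43 becomes the root.
Insert 52: 52 > 43 → go right. Place as right child of 43.
Insert 72: 72 > 43 → go right; 72 > 52 → go right. Place as right child of 52.
Insert 49: 49 > 43 → go right; 49 < 52 → go left. Place as left child of 52.
Insert 45: 45 > 43 → go right; 45 < 52 → go left; 45 < 49 → go left. Place as left child of 49.
Insert 21: 21 < 43 → go left. Place as left child of 43.
Insert 76: 76 > 43 → go right; 76 > 52 → go right; 76 > 72 → go right. Place as right child of 72.
Insert 71: 71 > 43 → go right; 71 > 52 → go right; 71 < 72 → go left. Place as left child of 72.
Insert 63: 63 > 43 → go right; 63 > 52 → go right; 63 < 72 → go left; 63 < 71 → go left. Place as left child of 71.
Insert 26: 26 < 43 → go left; 26 > 21 → go right. Place as right child of 21.
Insert 69: 69 > 43 → go right; 69 > 52 → go right; 69 < 72 → go left; 69 < 71 → go left; 69 > 63 → go right. Place as right child of 63.
Insert 64: 64 > 43 → go right; 64 > 52 → go right; 64 < 72 → go left; 64 < 71 → go left; 64 > 63 → go right; 64 < 69 → go left. Place as left child of 69.
Insert 35: 35 < 43 → go left; 35 > 21 → go right; 35 > 26 → go right. Place as right child of 26.
Insert 40: 40 < 43 → go left; 40 > 21 → go right; 40 > 26 → go right; 40 > 35 → go right. Place as right child of 35.

49's parent is 52; the other child of 52 is 72.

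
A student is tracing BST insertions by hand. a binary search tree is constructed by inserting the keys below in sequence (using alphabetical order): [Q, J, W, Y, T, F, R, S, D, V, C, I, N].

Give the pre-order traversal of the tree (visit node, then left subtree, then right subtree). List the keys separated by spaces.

Q J F D C I N W T R S V Y

Q: root
J: left child of Q (depth 1)
W: right child of Q (depth 1)
Y: right child of W (depth 2)
T: left child of W (depth 2)
F: left child of J (depth 2)
R: left child of T (depth 3)
S: right child of R (depth 4)
D: left child of F (depth 3)
V: right child of T (depth 3)
C: left child of D (depth 4)
I: right child of F (depth 3)
N: right child of J (depth 2)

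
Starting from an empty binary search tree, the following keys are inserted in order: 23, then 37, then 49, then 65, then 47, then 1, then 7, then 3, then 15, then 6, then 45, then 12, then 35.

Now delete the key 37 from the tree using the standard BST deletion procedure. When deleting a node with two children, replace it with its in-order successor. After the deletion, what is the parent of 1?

23: root
37: right child of 23 (depth 1)
49: right child of 37 (depth 2)
65: right child of 49 (depth 3)
47: left child of 49 (depth 3)
1: left child of 23 (depth 1)
7: right child of 1 (depth 2)
3: left child of 7 (depth 3)
15: right child of 7 (depth 3)
6: right child of 3 (depth 4)
45: left child of 47 (depth 4)
12: left child of 15 (depth 4)
35: left child of 37 (depth 2)

Delete 37 (two children — replace with in-order successor).
After deletion, 1's parent is 23.

23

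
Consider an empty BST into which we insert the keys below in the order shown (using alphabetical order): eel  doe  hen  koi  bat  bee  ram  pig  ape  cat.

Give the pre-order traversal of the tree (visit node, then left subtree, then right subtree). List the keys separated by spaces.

Insert eel: tree is empty, so eel becomes the root.
Insert doe: doe < eel → go left. Place as left child of eel.
Insert hen: hen > eel → go right. Place as right child of eel.
Insert koi: koi > eel → go right; koi > hen → go right. Place as right child of hen.
Insert bat: bat < eel → go left; bat < doe → go left. Place as left child of doe.
Insert bee: bee < eel → go left; bee < doe → go left; bee > bat → go right. Place as right child of bat.
Insert ram: ram > eel → go right; ram > hen → go right; ram > koi → go right. Place as right child of koi.
Insert pig: pig > eel → go right; pig > hen → go right; pig > koi → go right; pig < ram → go left. Place as left child of ram.
Insert ape: ape < eel → go left; ape < doe → go left; ape < bat → go left. Place as left child of bat.
Insert cat: cat < eel → go left; cat < doe → go left; cat > bat → go right; cat > bee → go right. Place as right child of bee.

eel doe bat ape bee cat hen koi ram pig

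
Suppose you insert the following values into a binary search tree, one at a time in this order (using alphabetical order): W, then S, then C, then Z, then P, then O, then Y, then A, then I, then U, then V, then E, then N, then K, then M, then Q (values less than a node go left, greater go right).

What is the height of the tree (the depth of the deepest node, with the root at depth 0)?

8

Insert W: tree is empty, so W becomes the root.
Insert S: S < W → go left. Place as left child of W.
Insert C: C < W → go left; C < S → go left. Place as left child of S.
Insert Z: Z > W → go right. Place as right child of W.
Insert P: P < W → go left; P < S → go left; P > C → go right. Place as right child of C.
Insert O: O < W → go left; O < S → go left; O > C → go right; O < P → go left. Place as left child of P.
Insert Y: Y > W → go right; Y < Z → go left. Place as left child of Z.
Insert A: A < W → go left; A < S → go left; A < C → go left. Place as left child of C.
Insert I: I < W → go left; I < S → go left; I > C → go right; I < P → go left; I < O → go left. Place as left child of O.
Insert U: U < W → go left; U > S → go right. Place as right child of S.
Insert V: V < W → go left; V > S → go right; V > U → go right. Place as right child of U.
Insert E: E < W → go left; E < S → go left; E > C → go right; E < P → go left; E < O → go left; E < I → go left. Place as left child of I.
Insert N: N < W → go left; N < S → go left; N > C → go right; N < P → go left; N < O → go left; N > I → go right. Place as right child of I.
Insert K: K < W → go left; K < S → go left; K > C → go right; K < P → go left; K < O → go left; K > I → go right; K < N → go left. Place as left child of N.
Insert M: M < W → go left; M < S → go left; M > C → go right; M < P → go left; M < O → go left; M > I → go right; M < N → go left; M > K → go right. Place as right child of K.
Insert Q: Q < W → go left; Q < S → go left; Q > C → go right; Q > P → go right. Place as right child of P.

The deepest node is M at depth 8.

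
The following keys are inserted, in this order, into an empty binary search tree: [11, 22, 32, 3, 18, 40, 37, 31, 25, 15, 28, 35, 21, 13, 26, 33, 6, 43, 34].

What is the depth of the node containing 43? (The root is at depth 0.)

Insert 11: tree is empty, so 11 becomes the root.
Insert 22: 22 > 11 → go right. Place as right child of 11.
Insert 32: 32 > 11 → go right; 32 > 22 → go right. Place as right child of 22.
Insert 3: 3 < 11 → go left. Place as left child of 11.
Insert 18: 18 > 11 → go right; 18 < 22 → go left. Place as left child of 22.
Insert 40: 40 > 11 → go right; 40 > 22 → go right; 40 > 32 → go right. Place as right child of 32.
Insert 37: 37 > 11 → go right; 37 > 22 → go right; 37 > 32 → go right; 37 < 40 → go left. Place as left child of 40.
Insert 31: 31 > 11 → go right; 31 > 22 → go right; 31 < 32 → go left. Place as left child of 32.
Insert 25: 25 > 11 → go right; 25 > 22 → go right; 25 < 32 → go left; 25 < 31 → go left. Place as left child of 31.
Insert 15: 15 > 11 → go right; 15 < 22 → go left; 15 < 18 → go left. Place as left child of 18.
Insert 28: 28 > 11 → go right; 28 > 22 → go right; 28 < 32 → go left; 28 < 31 → go left; 28 > 25 → go right. Place as right child of 25.
Insert 35: 35 > 11 → go right; 35 > 22 → go right; 35 > 32 → go right; 35 < 40 → go left; 35 < 37 → go left. Place as left child of 37.
Insert 21: 21 > 11 → go right; 21 < 22 → go left; 21 > 18 → go right. Place as right child of 18.
Insert 13: 13 > 11 → go right; 13 < 22 → go left; 13 < 18 → go left; 13 < 15 → go left. Place as left child of 15.
Insert 26: 26 > 11 → go right; 26 > 22 → go right; 26 < 32 → go left; 26 < 31 → go left; 26 > 25 → go right; 26 < 28 → go left. Place as left child of 28.
Insert 33: 33 > 11 → go right; 33 > 22 → go right; 33 > 32 → go right; 33 < 40 → go left; 33 < 37 → go left; 33 < 35 → go left. Place as left child of 35.
Insert 6: 6 < 11 → go left; 6 > 3 → go right. Place as right child of 3.
Insert 43: 43 > 11 → go right; 43 > 22 → go right; 43 > 32 → go right; 43 > 40 → go right. Place as right child of 40.
Insert 34: 34 > 11 → go right; 34 > 22 → go right; 34 > 32 → go right; 34 < 40 → go left; 34 < 37 → go left; 34 < 35 → go left; 34 > 33 → go right. Place as right child of 33.

Path to 43: 11 → 22 → 32 → 40 → 43, which is 4 edges.

4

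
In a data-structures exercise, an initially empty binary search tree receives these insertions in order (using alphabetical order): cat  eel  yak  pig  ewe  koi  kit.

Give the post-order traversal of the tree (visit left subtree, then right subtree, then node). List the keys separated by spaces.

kit koi ewe pig yak eel cat

cat: root
eel: right child of cat (depth 1)
yak: right child of eel (depth 2)
pig: left child of yak (depth 3)
ewe: left child of pig (depth 4)
koi: right child of ewe (depth 5)
kit: left child of koi (depth 6)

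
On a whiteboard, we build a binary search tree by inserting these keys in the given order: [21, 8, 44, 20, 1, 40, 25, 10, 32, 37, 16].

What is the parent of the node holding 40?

44

Resulting structure (node: left, right):
  21: L=8, R=44
  8: L=1, R=20
  44: L=40, R=–
  20: L=10, R=–
  1: L=–, R=–
  40: L=25, R=–
  25: L=–, R=32
  10: L=–, R=16
  32: L=–, R=37
  37: L=–, R=–
  16: L=–, R=–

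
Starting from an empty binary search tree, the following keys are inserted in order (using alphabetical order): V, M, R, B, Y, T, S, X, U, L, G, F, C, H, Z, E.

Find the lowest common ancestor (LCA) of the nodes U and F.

Resulting structure (node: left, right):
  V: L=M, R=Y
  M: L=B, R=R
  R: L=–, R=T
  B: L=–, R=L
  Y: L=X, R=Z
  T: L=S, R=U
  S: L=–, R=–
  X: L=–, R=–
  U: L=–, R=–
  L: L=G, R=–
  G: L=F, R=H
  F: L=C, R=–
  C: L=–, R=E
  H: L=–, R=–
  Z: L=–, R=–
  E: L=–, R=–

Path to U: V → M → R → T → U
Path to F: V → M → B → L → G → F
The paths share a prefix ending at M, then split left and right.

M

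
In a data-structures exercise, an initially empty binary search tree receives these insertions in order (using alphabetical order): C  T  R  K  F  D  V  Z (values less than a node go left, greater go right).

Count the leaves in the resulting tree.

Insert C: tree is empty, so C becomes the root.
Insert T: T > C → go right. Place as right child of C.
Insert R: R > C → go right; R < T → go left. Place as left child of T.
Insert K: K > C → go right; K < T → go left; K < R → go left. Place as left child of R.
Insert F: F > C → go right; F < T → go left; F < R → go left; F < K → go left. Place as left child of K.
Insert D: D > C → go right; D < T → go left; D < R → go left; D < K → go left; D < F → go left. Place as left child of F.
Insert V: V > C → go right; V > T → go right. Place as right child of T.
Insert Z: Z > C → go right; Z > T → go right; Z > V → go right. Place as right child of V.

Leaves: D, Z — 2 in total.

2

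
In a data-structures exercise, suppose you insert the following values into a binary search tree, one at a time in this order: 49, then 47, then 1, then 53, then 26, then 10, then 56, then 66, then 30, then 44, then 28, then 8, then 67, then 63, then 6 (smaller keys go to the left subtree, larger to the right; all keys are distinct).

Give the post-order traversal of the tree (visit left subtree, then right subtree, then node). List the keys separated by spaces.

6 8 10 28 44 30 26 1 47 63 67 66 56 53 49

Insert 49: tree is empty, so 49 becomes the root.
Insert 47: 47 < 49 → go left. Place as left child of 49.
Insert 1: 1 < 49 → go left; 1 < 47 → go left. Place as left child of 47.
Insert 53: 53 > 49 → go right. Place as right child of 49.
Insert 26: 26 < 49 → go left; 26 < 47 → go left; 26 > 1 → go right. Place as right child of 1.
Insert 10: 10 < 49 → go left; 10 < 47 → go left; 10 > 1 → go right; 10 < 26 → go left. Place as left child of 26.
Insert 56: 56 > 49 → go right; 56 > 53 → go right. Place as right child of 53.
Insert 66: 66 > 49 → go right; 66 > 53 → go right; 66 > 56 → go right. Place as right child of 56.
Insert 30: 30 < 49 → go left; 30 < 47 → go left; 30 > 1 → go right; 30 > 26 → go right. Place as right child of 26.
Insert 44: 44 < 49 → go left; 44 < 47 → go left; 44 > 1 → go right; 44 > 26 → go right; 44 > 30 → go right. Place as right child of 30.
Insert 28: 28 < 49 → go left; 28 < 47 → go left; 28 > 1 → go right; 28 > 26 → go right; 28 < 30 → go left. Place as left child of 30.
Insert 8: 8 < 49 → go left; 8 < 47 → go left; 8 > 1 → go right; 8 < 26 → go left; 8 < 10 → go left. Place as left child of 10.
Insert 67: 67 > 49 → go right; 67 > 53 → go right; 67 > 56 → go right; 67 > 66 → go right. Place as right child of 66.
Insert 63: 63 > 49 → go right; 63 > 53 → go right; 63 > 56 → go right; 63 < 66 → go left. Place as left child of 66.
Insert 6: 6 < 49 → go left; 6 < 47 → go left; 6 > 1 → go right; 6 < 26 → go left; 6 < 10 → go left; 6 < 8 → go left. Place as left child of 8.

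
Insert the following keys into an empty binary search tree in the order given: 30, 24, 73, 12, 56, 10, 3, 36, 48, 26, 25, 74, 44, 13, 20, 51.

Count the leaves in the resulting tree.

30: root
24: left child of 30 (depth 1)
73: right child of 30 (depth 1)
12: left child of 24 (depth 2)
56: left child of 73 (depth 2)
10: left child of 12 (depth 3)
3: left child of 10 (depth 4)
36: left child of 56 (depth 3)
48: right child of 36 (depth 4)
26: right child of 24 (depth 2)
25: left child of 26 (depth 3)
74: right child of 73 (depth 2)
44: left child of 48 (depth 5)
13: right child of 12 (depth 3)
20: right child of 13 (depth 4)
51: right child of 48 (depth 5)

Leaves: 3, 20, 25, 44, 51, 74 — 6 in total.

6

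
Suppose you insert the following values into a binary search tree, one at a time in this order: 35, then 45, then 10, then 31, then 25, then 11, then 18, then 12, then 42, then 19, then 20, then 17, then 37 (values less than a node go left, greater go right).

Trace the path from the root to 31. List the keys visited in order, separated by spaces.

Insert 35: tree is empty, so 35 becomes the root.
Insert 45: 45 > 35 → go right. Place as right child of 35.
Insert 10: 10 < 35 → go left. Place as left child of 35.
Insert 31: 31 < 35 → go left; 31 > 10 → go right. Place as right child of 10.
Insert 25: 25 < 35 → go left; 25 > 10 → go right; 25 < 31 → go left. Place as left child of 31.
Insert 11: 11 < 35 → go left; 11 > 10 → go right; 11 < 31 → go left; 11 < 25 → go left. Place as left child of 25.
Insert 18: 18 < 35 → go left; 18 > 10 → go right; 18 < 31 → go left; 18 < 25 → go left; 18 > 11 → go right. Place as right child of 11.
Insert 12: 12 < 35 → go left; 12 > 10 → go right; 12 < 31 → go left; 12 < 25 → go left; 12 > 11 → go right; 12 < 18 → go left. Place as left child of 18.
Insert 42: 42 > 35 → go right; 42 < 45 → go left. Place as left child of 45.
Insert 19: 19 < 35 → go left; 19 > 10 → go right; 19 < 31 → go left; 19 < 25 → go left; 19 > 11 → go right; 19 > 18 → go right. Place as right child of 18.
Insert 20: 20 < 35 → go left; 20 > 10 → go right; 20 < 31 → go left; 20 < 25 → go left; 20 > 11 → go right; 20 > 18 → go right; 20 > 19 → go right. Place as right child of 19.
Insert 17: 17 < 35 → go left; 17 > 10 → go right; 17 < 31 → go left; 17 < 25 → go left; 17 > 11 → go right; 17 < 18 → go left; 17 > 12 → go right. Place as right child of 12.
Insert 37: 37 > 35 → go right; 37 < 45 → go left; 37 < 42 → go left. Place as left child of 42.

35 10 31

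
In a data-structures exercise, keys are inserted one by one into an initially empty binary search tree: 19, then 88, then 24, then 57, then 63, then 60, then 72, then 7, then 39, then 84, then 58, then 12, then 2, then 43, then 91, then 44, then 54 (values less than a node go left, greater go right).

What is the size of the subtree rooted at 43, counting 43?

Insert 19: tree is empty, so 19 becomes the root.
Insert 88: 88 > 19 → go right. Place as right child of 19.
Insert 24: 24 > 19 → go right; 24 < 88 → go left. Place as left child of 88.
Insert 57: 57 > 19 → go right; 57 < 88 → go left; 57 > 24 → go right. Place as right child of 24.
Insert 63: 63 > 19 → go right; 63 < 88 → go left; 63 > 24 → go right; 63 > 57 → go right. Place as right child of 57.
Insert 60: 60 > 19 → go right; 60 < 88 → go left; 60 > 24 → go right; 60 > 57 → go right; 60 < 63 → go left. Place as left child of 63.
Insert 72: 72 > 19 → go right; 72 < 88 → go left; 72 > 24 → go right; 72 > 57 → go right; 72 > 63 → go right. Place as right child of 63.
Insert 7: 7 < 19 → go left. Place as left child of 19.
Insert 39: 39 > 19 → go right; 39 < 88 → go left; 39 > 24 → go right; 39 < 57 → go left. Place as left child of 57.
Insert 84: 84 > 19 → go right; 84 < 88 → go left; 84 > 24 → go right; 84 > 57 → go right; 84 > 63 → go right; 84 > 72 → go right. Place as right child of 72.
Insert 58: 58 > 19 → go right; 58 < 88 → go left; 58 > 24 → go right; 58 > 57 → go right; 58 < 63 → go left; 58 < 60 → go left. Place as left child of 60.
Insert 12: 12 < 19 → go left; 12 > 7 → go right. Place as right child of 7.
Insert 2: 2 < 19 → go left; 2 < 7 → go left. Place as left child of 7.
Insert 43: 43 > 19 → go right; 43 < 88 → go left; 43 > 24 → go right; 43 < 57 → go left; 43 > 39 → go right. Place as right child of 39.
Insert 91: 91 > 19 → go right; 91 > 88 → go right. Place as right child of 88.
Insert 44: 44 > 19 → go right; 44 < 88 → go left; 44 > 24 → go right; 44 < 57 → go left; 44 > 39 → go right; 44 > 43 → go right. Place as right child of 43.
Insert 54: 54 > 19 → go right; 54 < 88 → go left; 54 > 24 → go right; 54 < 57 → go left; 54 > 39 → go right; 54 > 43 → go right; 54 > 44 → go right. Place as right child of 44.

Subtree rooted at 43 contains: 43, 44, 54 — 3 nodes.

3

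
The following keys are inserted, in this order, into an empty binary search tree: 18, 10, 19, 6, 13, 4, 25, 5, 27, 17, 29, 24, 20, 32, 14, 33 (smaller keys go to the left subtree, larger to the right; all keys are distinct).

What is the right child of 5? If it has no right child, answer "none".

none

Insert 18: tree is empty, so 18 becomes the root.
Insert 10: 10 < 18 → go left. Place as left child of 18.
Insert 19: 19 > 18 → go right. Place as right child of 18.
Insert 6: 6 < 18 → go left; 6 < 10 → go left. Place as left child of 10.
Insert 13: 13 < 18 → go left; 13 > 10 → go right. Place as right child of 10.
Insert 4: 4 < 18 → go left; 4 < 10 → go left; 4 < 6 → go left. Place as left child of 6.
Insert 25: 25 > 18 → go right; 25 > 19 → go right. Place as right child of 19.
Insert 5: 5 < 18 → go left; 5 < 10 → go left; 5 < 6 → go left; 5 > 4 → go right. Place as right child of 4.
Insert 27: 27 > 18 → go right; 27 > 19 → go right; 27 > 25 → go right. Place as right child of 25.
Insert 17: 17 < 18 → go left; 17 > 10 → go right; 17 > 13 → go right. Place as right child of 13.
Insert 29: 29 > 18 → go right; 29 > 19 → go right; 29 > 25 → go right; 29 > 27 → go right. Place as right child of 27.
Insert 24: 24 > 18 → go right; 24 > 19 → go right; 24 < 25 → go left. Place as left child of 25.
Insert 20: 20 > 18 → go right; 20 > 19 → go right; 20 < 25 → go left; 20 < 24 → go left. Place as left child of 24.
Insert 32: 32 > 18 → go right; 32 > 19 → go right; 32 > 25 → go right; 32 > 27 → go right; 32 > 29 → go right. Place as right child of 29.
Insert 14: 14 < 18 → go left; 14 > 10 → go right; 14 > 13 → go right; 14 < 17 → go left. Place as left child of 17.
Insert 33: 33 > 18 → go right; 33 > 19 → go right; 33 > 25 → go right; 33 > 27 → go right; 33 > 29 → go right; 33 > 32 → go right. Place as right child of 32.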